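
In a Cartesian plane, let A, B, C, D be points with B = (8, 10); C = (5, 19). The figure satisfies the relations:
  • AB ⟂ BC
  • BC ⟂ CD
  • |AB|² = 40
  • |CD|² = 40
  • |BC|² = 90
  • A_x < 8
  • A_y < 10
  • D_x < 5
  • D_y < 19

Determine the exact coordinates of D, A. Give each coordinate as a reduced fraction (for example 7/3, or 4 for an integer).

D = (-1, 17)
A = (2, 8)

1. D_x = -1  [[BC ⟂ CD ⇒ -3x+9y-156=0] ∩ [|D−(5, 19)|²=40]]
2. D_y = 17  [[BC ⟂ CD ⇒ -3x+9y-156=0] ∩ [|D−(5, 19)|²=40]]
   so D = (-1, 17)
3. A_x = 2  [[AB ⟂ BC ⇒ 3x-9y+66=0] ∩ [|A−(8, 10)|²=40]]
4. A_y = 8  [[AB ⟂ BC ⇒ 3x-9y+66=0] ∩ [|A−(8, 10)|²=40]]
   so A = (2, 8)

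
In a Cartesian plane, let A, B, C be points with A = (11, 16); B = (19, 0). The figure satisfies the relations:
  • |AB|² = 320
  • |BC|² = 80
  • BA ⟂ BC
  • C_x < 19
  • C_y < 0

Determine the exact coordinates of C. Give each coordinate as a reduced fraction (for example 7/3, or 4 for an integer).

C = (11, -4)

1. C_x = 11  [[BA ⟂ BC ⇒ -8x+16y+152=0] ∩ [|C−(19, 0)|²=80]]
2. C_y = -4  [[BA ⟂ BC ⇒ -8x+16y+152=0] ∩ [|C−(19, 0)|²=80]]
   so C = (11, -4)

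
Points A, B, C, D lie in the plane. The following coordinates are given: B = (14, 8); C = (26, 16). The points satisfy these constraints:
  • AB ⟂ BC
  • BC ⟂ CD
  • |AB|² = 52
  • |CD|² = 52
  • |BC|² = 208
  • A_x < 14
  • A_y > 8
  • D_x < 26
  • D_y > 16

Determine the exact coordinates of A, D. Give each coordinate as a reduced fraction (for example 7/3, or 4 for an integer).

A = (10, 14)
D = (22, 22)

1. A_x = 10  [[AB ⟂ BC ⇒ -12x-8y+232=0] ∩ [|A−(14, 8)|²=52]]
2. A_y = 14  [[AB ⟂ BC ⇒ -12x-8y+232=0] ∩ [|A−(14, 8)|²=52]]
   so A = (10, 14)
3. D_x = 22  [[BC ⟂ CD ⇒ 12x+8y-440=0] ∩ [|D−(26, 16)|²=52]]
4. D_y = 22  [[BC ⟂ CD ⇒ 12x+8y-440=0] ∩ [|D−(26, 16)|²=52]]
   so D = (22, 22)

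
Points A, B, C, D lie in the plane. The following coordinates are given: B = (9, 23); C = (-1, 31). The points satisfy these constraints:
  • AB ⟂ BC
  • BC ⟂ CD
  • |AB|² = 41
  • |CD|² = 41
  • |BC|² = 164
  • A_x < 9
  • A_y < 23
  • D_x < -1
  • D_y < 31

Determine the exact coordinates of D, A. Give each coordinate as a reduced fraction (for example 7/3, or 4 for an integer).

D = (-5, 26)
A = (5, 18)

1. D_x = -5  [[BC ⟂ CD ⇒ -10x+8y-258=0] ∩ [|D−(-1, 31)|²=41]]
2. D_y = 26  [[BC ⟂ CD ⇒ -10x+8y-258=0] ∩ [|D−(-1, 31)|²=41]]
   so D = (-5, 26)
3. A_x = 5  [[AB ⟂ BC ⇒ 10x-8y+94=0] ∩ [|A−(9, 23)|²=41]]
4. A_y = 18  [[AB ⟂ BC ⇒ 10x-8y+94=0] ∩ [|A−(9, 23)|²=41]]
   so A = (5, 18)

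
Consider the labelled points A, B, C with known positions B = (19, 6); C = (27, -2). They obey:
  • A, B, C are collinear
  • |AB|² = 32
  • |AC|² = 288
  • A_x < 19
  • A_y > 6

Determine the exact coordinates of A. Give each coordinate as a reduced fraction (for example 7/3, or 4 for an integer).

1. A_x = 15  [[A, B, C are collinear ⇒ 8x+8y-200=0] ∩ [|A−(19, 6)|²=32]]
2. A_y = 10  [[A, B, C are collinear ⇒ 8x+8y-200=0] ∩ [|A−(19, 6)|²=32]]
   so A = (15, 10)

A = (15, 10)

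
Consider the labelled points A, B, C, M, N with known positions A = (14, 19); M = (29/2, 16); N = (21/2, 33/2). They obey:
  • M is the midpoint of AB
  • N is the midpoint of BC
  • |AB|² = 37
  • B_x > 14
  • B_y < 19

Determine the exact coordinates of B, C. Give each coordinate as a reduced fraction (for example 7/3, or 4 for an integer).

1. B_x = 15  [B = 2·M−A = 2·(29/2, 16)−(14, 19)]
2. B_y = 13  [B = 2·M−A = 2·(29/2, 16)−(14, 19)]
   so B = (15, 13)
3. C_x = 6  [C = 2·N−B = 2·(21/2, 33/2)−(15, 13)]
4. C_y = 20  [C = 2·N−B = 2·(21/2, 33/2)−(15, 13)]
   so C = (6, 20)

B = (15, 13)
C = (6, 20)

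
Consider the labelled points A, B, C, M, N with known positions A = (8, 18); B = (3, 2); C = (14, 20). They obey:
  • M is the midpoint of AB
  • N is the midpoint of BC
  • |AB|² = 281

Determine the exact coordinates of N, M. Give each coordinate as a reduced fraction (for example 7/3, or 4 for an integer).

1. M_x = 11/2  [2·M = A+B = (8, 18)+(3, 2)]
2. M_y = 10  [2·M = A+B = (8, 18)+(3, 2)]
   so M = (11/2, 10)
3. N_x = 17/2  [2·N = B+C = (3, 2)+(14, 20)]
4. N_y = 11  [2·N = B+C = (3, 2)+(14, 20)]
   so N = (17/2, 11)

N = (17/2, 11)
M = (11/2, 10)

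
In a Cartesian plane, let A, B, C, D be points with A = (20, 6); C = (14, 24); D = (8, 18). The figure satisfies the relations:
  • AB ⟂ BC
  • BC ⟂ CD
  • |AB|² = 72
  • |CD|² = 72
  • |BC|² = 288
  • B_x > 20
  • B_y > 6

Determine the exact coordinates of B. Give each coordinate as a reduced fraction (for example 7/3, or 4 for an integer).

B = (26, 12)

1. B_x = 26  [[BC ⟂ CD ⇒ 6x+6y-228=0] ∩ [|B−(20, 6)|²=72]]
2. B_y = 12  [[BC ⟂ CD ⇒ 6x+6y-228=0] ∩ [|B−(20, 6)|²=72]]
   so B = (26, 12)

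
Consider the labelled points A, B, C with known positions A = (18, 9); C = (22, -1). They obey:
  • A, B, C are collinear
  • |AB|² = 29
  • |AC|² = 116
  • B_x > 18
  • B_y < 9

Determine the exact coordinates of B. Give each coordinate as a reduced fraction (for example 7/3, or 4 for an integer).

B = (20, 4)

1. B_x = 20  [[A, B, C are collinear ⇒ -10x-4y+216=0] ∩ [|B−(18, 9)|²=29]]
2. B_y = 4  [[A, B, C are collinear ⇒ -10x-4y+216=0] ∩ [|B−(18, 9)|²=29]]
   so B = (20, 4)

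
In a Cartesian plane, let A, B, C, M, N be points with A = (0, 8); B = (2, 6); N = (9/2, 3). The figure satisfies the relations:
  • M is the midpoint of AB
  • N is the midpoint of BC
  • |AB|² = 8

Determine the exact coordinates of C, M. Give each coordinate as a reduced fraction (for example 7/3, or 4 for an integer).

1. M_x = 1  [2·M = A+B = (0, 8)+(2, 6)]
2. M_y = 7  [2·M = A+B = (0, 8)+(2, 6)]
   so M = (1, 7)
3. C_x = 7  [C = 2·N−B = 2·(9/2, 3)−(2, 6)]
4. C_y = 0  [C = 2·N−B = 2·(9/2, 3)−(2, 6)]
   so C = (7, 0)

C = (7, 0)
M = (1, 7)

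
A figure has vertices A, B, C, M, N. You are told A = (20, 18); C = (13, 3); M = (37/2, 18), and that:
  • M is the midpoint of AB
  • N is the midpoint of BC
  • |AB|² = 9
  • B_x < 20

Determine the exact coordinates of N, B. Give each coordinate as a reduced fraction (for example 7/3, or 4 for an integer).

1. B_x = 17  [B = 2·M−A = 2·(37/2, 18)−(20, 18)]
2. B_y = 18  [B = 2·M−A = 2·(37/2, 18)−(20, 18)]
   so B = (17, 18)
3. N_x = 15  [2·N = B+C = (17, 18)+(13, 3)]
4. N_y = 21/2  [2·N = B+C = (17, 18)+(13, 3)]
   so N = (15, 21/2)

N = (15, 21/2)
B = (17, 18)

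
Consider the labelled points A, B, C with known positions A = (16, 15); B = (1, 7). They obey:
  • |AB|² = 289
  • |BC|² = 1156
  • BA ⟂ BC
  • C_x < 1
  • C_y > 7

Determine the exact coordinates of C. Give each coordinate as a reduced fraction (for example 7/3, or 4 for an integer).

C = (-15, 37)

1. C_x = -15  [[BA ⟂ BC ⇒ 15x+8y-71=0] ∩ [|C−(1, 7)|²=1156]]
2. C_y = 37  [[BA ⟂ BC ⇒ 15x+8y-71=0] ∩ [|C−(1, 7)|²=1156]]
   so C = (-15, 37)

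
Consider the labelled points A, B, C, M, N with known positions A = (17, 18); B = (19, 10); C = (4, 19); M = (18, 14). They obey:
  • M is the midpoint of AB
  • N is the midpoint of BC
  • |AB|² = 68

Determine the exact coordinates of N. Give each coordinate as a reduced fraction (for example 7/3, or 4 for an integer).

N = (23/2, 29/2)

1. N_x = 23/2  [2·N = B+C = (19, 10)+(4, 19)]
2. N_y = 29/2  [2·N = B+C = (19, 10)+(4, 19)]
   so N = (23/2, 29/2)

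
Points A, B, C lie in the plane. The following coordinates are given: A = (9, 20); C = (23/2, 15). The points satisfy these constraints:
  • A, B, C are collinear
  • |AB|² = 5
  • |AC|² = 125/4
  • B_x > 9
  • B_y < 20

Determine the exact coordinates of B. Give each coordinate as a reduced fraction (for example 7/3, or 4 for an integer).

1. B_x = 10  [[A, B, C are collinear ⇒ -5x-5/2y+95=0] ∩ [|B−(9, 20)|²=5]]
2. B_y = 18  [[A, B, C are collinear ⇒ -5x-5/2y+95=0] ∩ [|B−(9, 20)|²=5]]
   so B = (10, 18)

B = (10, 18)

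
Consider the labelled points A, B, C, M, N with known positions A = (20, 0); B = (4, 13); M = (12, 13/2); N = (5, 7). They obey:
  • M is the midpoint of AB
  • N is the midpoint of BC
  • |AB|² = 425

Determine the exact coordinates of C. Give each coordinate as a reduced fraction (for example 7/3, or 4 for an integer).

C = (6, 1)

1. C_x = 6  [C = 2·N−B = 2·(5, 7)−(4, 13)]
2. C_y = 1  [C = 2·N−B = 2·(5, 7)−(4, 13)]
   so C = (6, 1)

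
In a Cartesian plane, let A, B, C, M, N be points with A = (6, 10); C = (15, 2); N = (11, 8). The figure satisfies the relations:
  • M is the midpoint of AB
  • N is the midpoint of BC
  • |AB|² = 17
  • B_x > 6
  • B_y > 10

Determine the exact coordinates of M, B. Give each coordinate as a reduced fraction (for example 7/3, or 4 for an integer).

1. B_x = 7  [B = 2·N−C = 2·(11, 8)−(15, 2)]
2. B_y = 14  [B = 2·N−C = 2·(11, 8)−(15, 2)]
   so B = (7, 14)
3. M_x = 13/2  [2·M = A+B = (6, 10)+(7, 14)]
4. M_y = 12  [2·M = A+B = (6, 10)+(7, 14)]
   so M = (13/2, 12)

M = (13/2, 12)
B = (7, 14)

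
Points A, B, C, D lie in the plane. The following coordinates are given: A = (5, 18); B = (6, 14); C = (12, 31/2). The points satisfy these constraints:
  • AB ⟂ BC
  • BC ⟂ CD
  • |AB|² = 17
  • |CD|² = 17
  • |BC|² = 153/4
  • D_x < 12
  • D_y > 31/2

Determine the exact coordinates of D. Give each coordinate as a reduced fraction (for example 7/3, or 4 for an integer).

D = (11, 39/2)

1. D_x = 11  [[BC ⟂ CD ⇒ 6x+3/2y-381/4=0] ∩ [|D−(12, 31/2)|²=17]]
2. D_y = 39/2  [[BC ⟂ CD ⇒ 6x+3/2y-381/4=0] ∩ [|D−(12, 31/2)|²=17]]
   so D = (11, 39/2)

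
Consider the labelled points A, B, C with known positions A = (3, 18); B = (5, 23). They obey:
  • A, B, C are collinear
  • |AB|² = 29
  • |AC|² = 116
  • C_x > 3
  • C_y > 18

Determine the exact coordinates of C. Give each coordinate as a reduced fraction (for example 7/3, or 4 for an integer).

1. C_x = 7  [[A, B, C are collinear ⇒ -5x+2y-21=0] ∩ [|C−(3, 18)|²=116]]
2. C_y = 28  [[A, B, C are collinear ⇒ -5x+2y-21=0] ∩ [|C−(3, 18)|²=116]]
   so C = (7, 28)

C = (7, 28)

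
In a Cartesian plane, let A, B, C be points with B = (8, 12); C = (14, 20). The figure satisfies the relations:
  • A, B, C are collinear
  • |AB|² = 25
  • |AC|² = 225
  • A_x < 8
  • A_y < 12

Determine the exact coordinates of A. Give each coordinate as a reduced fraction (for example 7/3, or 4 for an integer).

1. A_x = 5  [[A, B, C are collinear ⇒ -8x+6y-8=0] ∩ [|A−(8, 12)|²=25]]
2. A_y = 8  [[A, B, C are collinear ⇒ -8x+6y-8=0] ∩ [|A−(8, 12)|²=25]]
   so A = (5, 8)

A = (5, 8)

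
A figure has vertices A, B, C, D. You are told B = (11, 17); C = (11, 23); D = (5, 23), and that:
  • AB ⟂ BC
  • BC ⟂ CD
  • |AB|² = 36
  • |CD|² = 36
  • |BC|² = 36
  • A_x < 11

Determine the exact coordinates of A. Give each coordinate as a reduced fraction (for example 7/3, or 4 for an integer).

A = (5, 17)

1. A_x = 5  [[AB ⟂ BC ⇒ -6y+102=0] ∩ [|A−(11, 17)|²=36]]
2. A_y = 17  [[AB ⟂ BC ⇒ -6y+102=0] ∩ [|A−(11, 17)|²=36]]
   so A = (5, 17)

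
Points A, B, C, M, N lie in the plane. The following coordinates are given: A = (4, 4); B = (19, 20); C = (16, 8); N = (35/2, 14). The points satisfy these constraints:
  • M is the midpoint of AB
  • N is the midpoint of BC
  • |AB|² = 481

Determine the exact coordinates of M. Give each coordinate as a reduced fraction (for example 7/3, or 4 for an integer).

M = (23/2, 12)

1. M_x = 23/2  [2·M = A+B = (4, 4)+(19, 20)]
2. M_y = 12  [2·M = A+B = (4, 4)+(19, 20)]
   so M = (23/2, 12)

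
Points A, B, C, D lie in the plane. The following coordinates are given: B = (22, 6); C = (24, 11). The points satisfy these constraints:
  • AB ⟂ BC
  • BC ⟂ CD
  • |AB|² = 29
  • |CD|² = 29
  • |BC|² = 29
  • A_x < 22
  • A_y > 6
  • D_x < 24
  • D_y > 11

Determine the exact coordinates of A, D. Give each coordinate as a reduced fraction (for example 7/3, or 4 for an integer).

A = (17, 8)
D = (19, 13)

1. A_x = 17  [[AB ⟂ BC ⇒ -2x-5y+74=0] ∩ [|A−(22, 6)|²=29]]
2. A_y = 8  [[AB ⟂ BC ⇒ -2x-5y+74=0] ∩ [|A−(22, 6)|²=29]]
   so A = (17, 8)
3. D_x = 19  [[BC ⟂ CD ⇒ 2x+5y-103=0] ∩ [|D−(24, 11)|²=29]]
4. D_y = 13  [[BC ⟂ CD ⇒ 2x+5y-103=0] ∩ [|D−(24, 11)|²=29]]
   so D = (19, 13)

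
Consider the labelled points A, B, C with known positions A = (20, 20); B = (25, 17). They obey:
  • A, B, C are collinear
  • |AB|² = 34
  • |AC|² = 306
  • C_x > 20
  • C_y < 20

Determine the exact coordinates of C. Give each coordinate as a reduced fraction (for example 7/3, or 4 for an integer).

C = (35, 11)

1. C_x = 35  [[A, B, C are collinear ⇒ 3x+5y-160=0] ∩ [|C−(20, 20)|²=306]]
2. C_y = 11  [[A, B, C are collinear ⇒ 3x+5y-160=0] ∩ [|C−(20, 20)|²=306]]
   so C = (35, 11)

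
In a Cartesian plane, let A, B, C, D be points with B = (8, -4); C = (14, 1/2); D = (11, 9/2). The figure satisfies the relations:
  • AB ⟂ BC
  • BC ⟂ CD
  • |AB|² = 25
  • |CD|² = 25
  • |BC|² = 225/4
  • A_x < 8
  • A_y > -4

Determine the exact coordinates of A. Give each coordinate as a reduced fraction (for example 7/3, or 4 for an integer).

1. A_x = 5  [[AB ⟂ BC ⇒ -6x-9/2y+30=0] ∩ [|A−(8, -4)|²=25]]
2. A_y = 0  [[AB ⟂ BC ⇒ -6x-9/2y+30=0] ∩ [|A−(8, -4)|²=25]]
   so A = (5, 0)

A = (5, 0)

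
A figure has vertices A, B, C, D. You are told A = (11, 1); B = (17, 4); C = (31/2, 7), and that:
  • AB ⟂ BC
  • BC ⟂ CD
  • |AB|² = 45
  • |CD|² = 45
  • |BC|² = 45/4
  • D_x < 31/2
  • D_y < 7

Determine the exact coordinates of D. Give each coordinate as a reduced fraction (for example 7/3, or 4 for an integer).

D = (19/2, 4)

1. D_x = 19/2  [[BC ⟂ CD ⇒ -3/2x+3y+9/4=0] ∩ [|D−(31/2, 7)|²=45]]
2. D_y = 4  [[BC ⟂ CD ⇒ -3/2x+3y+9/4=0] ∩ [|D−(31/2, 7)|²=45]]
   so D = (19/2, 4)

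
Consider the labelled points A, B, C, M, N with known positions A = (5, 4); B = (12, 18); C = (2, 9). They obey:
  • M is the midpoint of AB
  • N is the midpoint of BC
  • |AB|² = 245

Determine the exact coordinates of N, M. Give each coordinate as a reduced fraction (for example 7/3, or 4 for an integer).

1. M_x = 17/2  [2·M = A+B = (5, 4)+(12, 18)]
2. M_y = 11  [2·M = A+B = (5, 4)+(12, 18)]
   so M = (17/2, 11)
3. N_x = 7  [2·N = B+C = (12, 18)+(2, 9)]
4. N_y = 27/2  [2·N = B+C = (12, 18)+(2, 9)]
   so N = (7, 27/2)

N = (7, 27/2)
M = (17/2, 11)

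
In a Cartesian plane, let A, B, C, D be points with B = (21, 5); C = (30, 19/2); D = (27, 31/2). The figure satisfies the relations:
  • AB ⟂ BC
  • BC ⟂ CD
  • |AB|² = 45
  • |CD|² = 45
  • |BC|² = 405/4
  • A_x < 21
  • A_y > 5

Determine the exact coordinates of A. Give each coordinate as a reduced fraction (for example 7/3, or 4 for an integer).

A = (18, 11)

1. A_x = 18  [[AB ⟂ BC ⇒ -9x-9/2y+423/2=0] ∩ [|A−(21, 5)|²=45]]
2. A_y = 11  [[AB ⟂ BC ⇒ -9x-9/2y+423/2=0] ∩ [|A−(21, 5)|²=45]]
   so A = (18, 11)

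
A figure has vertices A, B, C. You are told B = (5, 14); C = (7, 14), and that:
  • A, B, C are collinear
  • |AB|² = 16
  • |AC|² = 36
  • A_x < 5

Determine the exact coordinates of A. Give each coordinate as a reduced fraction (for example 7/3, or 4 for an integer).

1. A_x = 1  [[A, B, C are collinear ⇒ 2y-28=0] ∩ [|A−(5, 14)|²=16]]
2. A_y = 14  [[A, B, C are collinear ⇒ 2y-28=0] ∩ [|A−(5, 14)|²=16]]
   so A = (1, 14)

A = (1, 14)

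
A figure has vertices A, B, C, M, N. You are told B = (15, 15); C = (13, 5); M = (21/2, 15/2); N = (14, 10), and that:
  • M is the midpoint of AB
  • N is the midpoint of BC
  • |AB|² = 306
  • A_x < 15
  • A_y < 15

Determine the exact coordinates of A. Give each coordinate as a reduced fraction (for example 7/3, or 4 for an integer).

1. A_x = 6  [A = 2·M−B = 2·(21/2, 15/2)−(15, 15)]
2. A_y = 0  [A = 2·M−B = 2·(21/2, 15/2)−(15, 15)]
   so A = (6, 0)

A = (6, 0)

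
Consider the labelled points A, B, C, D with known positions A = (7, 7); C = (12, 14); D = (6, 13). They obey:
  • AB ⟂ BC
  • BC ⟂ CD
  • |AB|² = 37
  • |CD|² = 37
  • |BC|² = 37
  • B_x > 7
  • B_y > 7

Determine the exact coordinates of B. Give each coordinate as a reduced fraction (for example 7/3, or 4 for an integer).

1. B_x = 13  [[BC ⟂ CD ⇒ 6x+1y-86=0] ∩ [|B−(7, 7)|²=37]]
2. B_y = 8  [[BC ⟂ CD ⇒ 6x+1y-86=0] ∩ [|B−(7, 7)|²=37]]
   so B = (13, 8)

B = (13, 8)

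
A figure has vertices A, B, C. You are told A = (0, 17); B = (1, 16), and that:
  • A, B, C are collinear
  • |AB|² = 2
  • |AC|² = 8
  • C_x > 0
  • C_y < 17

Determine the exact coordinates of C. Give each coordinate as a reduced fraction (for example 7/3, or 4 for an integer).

C = (2, 15)

1. C_x = 2  [[A, B, C are collinear ⇒ 1x+1y-17=0] ∩ [|C−(0, 17)|²=8]]
2. C_y = 15  [[A, B, C are collinear ⇒ 1x+1y-17=0] ∩ [|C−(0, 17)|²=8]]
   so C = (2, 15)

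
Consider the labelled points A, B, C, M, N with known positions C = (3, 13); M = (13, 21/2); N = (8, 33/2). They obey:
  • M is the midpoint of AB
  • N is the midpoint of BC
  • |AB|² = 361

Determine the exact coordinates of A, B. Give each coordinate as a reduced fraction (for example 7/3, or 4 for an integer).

A = (13, 1)
B = (13, 20)

1. B_x = 13  [B = 2·N−C = 2·(8, 33/2)−(3, 13)]
2. B_y = 20  [B = 2·N−C = 2·(8, 33/2)−(3, 13)]
   so B = (13, 20)
3. A_x = 13  [A = 2·M−B = 2·(13, 21/2)−(13, 20)]
4. A_y = 1  [A = 2·M−B = 2·(13, 21/2)−(13, 20)]
   so A = (13, 1)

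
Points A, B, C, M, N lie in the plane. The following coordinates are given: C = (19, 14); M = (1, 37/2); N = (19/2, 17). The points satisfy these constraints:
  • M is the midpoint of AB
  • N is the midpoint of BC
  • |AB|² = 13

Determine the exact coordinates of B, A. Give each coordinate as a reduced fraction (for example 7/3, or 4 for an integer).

1. B_x = 0  [B = 2·N−C = 2·(19/2, 17)−(19, 14)]
2. B_y = 20  [B = 2·N−C = 2·(19/2, 17)−(19, 14)]
   so B = (0, 20)
3. A_x = 2  [A = 2·M−B = 2·(1, 37/2)−(0, 20)]
4. A_y = 17  [A = 2·M−B = 2·(1, 37/2)−(0, 20)]
   so A = (2, 17)

B = (0, 20)
A = (2, 17)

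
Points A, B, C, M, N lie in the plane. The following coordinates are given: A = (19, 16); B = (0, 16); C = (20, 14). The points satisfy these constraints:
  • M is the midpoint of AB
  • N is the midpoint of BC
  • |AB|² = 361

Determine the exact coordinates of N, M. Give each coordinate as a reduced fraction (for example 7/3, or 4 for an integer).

1. M_x = 19/2  [2·M = A+B = (19, 16)+(0, 16)]
2. M_y = 16  [2·M = A+B = (19, 16)+(0, 16)]
   so M = (19/2, 16)
3. N_x = 10  [2·N = B+C = (0, 16)+(20, 14)]
4. N_y = 15  [2·N = B+C = (0, 16)+(20, 14)]
   so N = (10, 15)

N = (10, 15)
M = (19/2, 16)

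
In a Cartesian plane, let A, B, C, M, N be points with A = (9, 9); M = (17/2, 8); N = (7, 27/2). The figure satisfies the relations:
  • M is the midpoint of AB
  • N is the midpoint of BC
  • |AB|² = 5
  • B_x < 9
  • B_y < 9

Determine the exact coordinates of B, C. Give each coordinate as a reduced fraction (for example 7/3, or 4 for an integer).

1. B_x = 8  [B = 2·M−A = 2·(17/2, 8)−(9, 9)]
2. B_y = 7  [B = 2·M−A = 2·(17/2, 8)−(9, 9)]
   so B = (8, 7)
3. C_x = 6  [C = 2·N−B = 2·(7, 27/2)−(8, 7)]
4. C_y = 20  [C = 2·N−B = 2·(7, 27/2)−(8, 7)]
   so C = (6, 20)

B = (8, 7)
C = (6, 20)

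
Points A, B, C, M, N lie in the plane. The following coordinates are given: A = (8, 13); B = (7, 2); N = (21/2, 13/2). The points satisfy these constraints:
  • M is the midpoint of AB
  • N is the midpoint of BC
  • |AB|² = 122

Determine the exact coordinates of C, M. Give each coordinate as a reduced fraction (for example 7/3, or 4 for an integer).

1. M_x = 15/2  [2·M = A+B = (8, 13)+(7, 2)]
2. M_y = 15/2  [2·M = A+B = (8, 13)+(7, 2)]
   so M = (15/2, 15/2)
3. C_x = 14  [C = 2·N−B = 2·(21/2, 13/2)−(7, 2)]
4. C_y = 11  [C = 2·N−B = 2·(21/2, 13/2)−(7, 2)]
   so C = (14, 11)

C = (14, 11)
M = (15/2, 15/2)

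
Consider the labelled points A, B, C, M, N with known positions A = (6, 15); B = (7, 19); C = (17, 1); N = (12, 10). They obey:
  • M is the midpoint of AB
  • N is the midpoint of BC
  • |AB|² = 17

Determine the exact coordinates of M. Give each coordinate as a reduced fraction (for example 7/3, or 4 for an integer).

1. M_x = 13/2  [2·M = A+B = (6, 15)+(7, 19)]
2. M_y = 17  [2·M = A+B = (6, 15)+(7, 19)]
   so M = (13/2, 17)

M = (13/2, 17)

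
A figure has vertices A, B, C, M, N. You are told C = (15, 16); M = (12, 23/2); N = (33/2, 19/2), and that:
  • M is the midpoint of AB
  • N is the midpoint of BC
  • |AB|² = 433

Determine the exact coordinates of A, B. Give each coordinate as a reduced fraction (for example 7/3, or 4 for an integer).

1. B_x = 18  [B = 2·N−C = 2·(33/2, 19/2)−(15, 16)]
2. B_y = 3  [B = 2·N−C = 2·(33/2, 19/2)−(15, 16)]
   so B = (18, 3)
3. A_x = 6  [A = 2·M−B = 2·(12, 23/2)−(18, 3)]
4. A_y = 20  [A = 2·M−B = 2·(12, 23/2)−(18, 3)]
   so A = (6, 20)

A = (6, 20)
B = (18, 3)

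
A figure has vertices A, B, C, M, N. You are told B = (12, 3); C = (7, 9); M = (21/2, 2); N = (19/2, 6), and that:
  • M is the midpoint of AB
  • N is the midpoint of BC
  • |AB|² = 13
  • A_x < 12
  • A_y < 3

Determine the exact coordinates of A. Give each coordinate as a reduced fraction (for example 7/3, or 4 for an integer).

A = (9, 1)

1. A_x = 9  [A = 2·M−B = 2·(21/2, 2)−(12, 3)]
2. A_y = 1  [A = 2·M−B = 2·(21/2, 2)−(12, 3)]
   so A = (9, 1)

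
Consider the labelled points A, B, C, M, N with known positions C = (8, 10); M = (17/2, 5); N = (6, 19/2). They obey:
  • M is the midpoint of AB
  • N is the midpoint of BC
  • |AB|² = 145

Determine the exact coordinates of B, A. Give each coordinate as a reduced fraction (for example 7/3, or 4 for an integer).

B = (4, 9)
A = (13, 1)

1. B_x = 4  [B = 2·N−C = 2·(6, 19/2)−(8, 10)]
2. B_y = 9  [B = 2·N−C = 2·(6, 19/2)−(8, 10)]
   so B = (4, 9)
3. A_x = 13  [A = 2·M−B = 2·(17/2, 5)−(4, 9)]
4. A_y = 1  [A = 2·M−B = 2·(17/2, 5)−(4, 9)]
   so A = (13, 1)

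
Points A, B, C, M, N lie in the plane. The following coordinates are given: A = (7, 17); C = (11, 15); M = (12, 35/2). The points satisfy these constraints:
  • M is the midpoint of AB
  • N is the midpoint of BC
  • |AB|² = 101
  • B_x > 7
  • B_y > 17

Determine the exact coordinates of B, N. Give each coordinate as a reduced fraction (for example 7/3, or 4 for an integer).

1. B_x = 17  [B = 2·M−A = 2·(12, 35/2)−(7, 17)]
2. B_y = 18  [B = 2·M−A = 2·(12, 35/2)−(7, 17)]
   so B = (17, 18)
3. N_x = 14  [2·N = B+C = (17, 18)+(11, 15)]
4. N_y = 33/2  [2·N = B+C = (17, 18)+(11, 15)]
   so N = (14, 33/2)

B = (17, 18)
N = (14, 33/2)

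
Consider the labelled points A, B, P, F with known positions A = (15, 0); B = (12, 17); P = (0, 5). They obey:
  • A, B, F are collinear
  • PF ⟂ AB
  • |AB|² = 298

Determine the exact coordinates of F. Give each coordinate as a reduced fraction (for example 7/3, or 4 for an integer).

1. F_x = 2040/149  [[A, B, F are collinear ⇒ -17x-3y+255=0] ∩ [PF ⟂ AB ⇒ -3x+17y-85=0]]
2. F_y = 1105/149  [[A, B, F are collinear ⇒ -17x-3y+255=0] ∩ [PF ⟂ AB ⇒ -3x+17y-85=0]]
   so F = (2040/149, 1105/149)

F = (2040/149, 1105/149)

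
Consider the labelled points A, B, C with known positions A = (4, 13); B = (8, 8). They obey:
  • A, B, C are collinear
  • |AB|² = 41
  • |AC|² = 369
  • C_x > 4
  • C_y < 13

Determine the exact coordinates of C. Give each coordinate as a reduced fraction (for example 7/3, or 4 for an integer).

1. C_x = 16  [[A, B, C are collinear ⇒ 5x+4y-72=0] ∩ [|C−(4, 13)|²=369]]
2. C_y = -2  [[A, B, C are collinear ⇒ 5x+4y-72=0] ∩ [|C−(4, 13)|²=369]]
   so C = (16, -2)

C = (16, -2)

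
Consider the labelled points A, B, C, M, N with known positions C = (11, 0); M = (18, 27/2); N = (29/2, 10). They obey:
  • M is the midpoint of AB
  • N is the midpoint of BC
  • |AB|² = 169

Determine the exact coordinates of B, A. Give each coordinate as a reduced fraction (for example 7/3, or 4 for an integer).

B = (18, 20)
A = (18, 7)

1. B_x = 18  [B = 2·N−C = 2·(29/2, 10)−(11, 0)]
2. B_y = 20  [B = 2·N−C = 2·(29/2, 10)−(11, 0)]
   so B = (18, 20)
3. A_x = 18  [A = 2·M−B = 2·(18, 27/2)−(18, 20)]
4. A_y = 7  [A = 2·M−B = 2·(18, 27/2)−(18, 20)]
   so A = (18, 7)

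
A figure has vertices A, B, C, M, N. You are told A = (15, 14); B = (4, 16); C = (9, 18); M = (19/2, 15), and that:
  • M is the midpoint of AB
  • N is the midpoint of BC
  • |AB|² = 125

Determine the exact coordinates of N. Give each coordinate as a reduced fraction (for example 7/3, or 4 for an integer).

1. N_x = 13/2  [2·N = B+C = (4, 16)+(9, 18)]
2. N_y = 17  [2·N = B+C = (4, 16)+(9, 18)]
   so N = (13/2, 17)

N = (13/2, 17)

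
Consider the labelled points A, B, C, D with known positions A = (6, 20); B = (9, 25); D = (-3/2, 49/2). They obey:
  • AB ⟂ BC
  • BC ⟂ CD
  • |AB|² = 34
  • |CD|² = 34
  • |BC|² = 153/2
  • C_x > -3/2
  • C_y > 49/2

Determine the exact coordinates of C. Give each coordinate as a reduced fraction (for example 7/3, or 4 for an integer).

C = (3/2, 59/2)

1. C_x = 3/2  [[AB ⟂ BC ⇒ 3x+5y-152=0] ∩ [|C−(-3/2, 49/2)|²=34]]
2. C_y = 59/2  [[AB ⟂ BC ⇒ 3x+5y-152=0] ∩ [|C−(-3/2, 49/2)|²=34]]
   so C = (3/2, 59/2)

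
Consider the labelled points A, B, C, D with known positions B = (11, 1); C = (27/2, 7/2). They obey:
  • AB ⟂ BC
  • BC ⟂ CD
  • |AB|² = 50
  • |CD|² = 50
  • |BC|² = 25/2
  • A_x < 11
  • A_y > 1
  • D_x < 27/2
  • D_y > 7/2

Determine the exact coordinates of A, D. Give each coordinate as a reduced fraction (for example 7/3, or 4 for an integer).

1. A_x = 6  [[AB ⟂ BC ⇒ -5/2x-5/2y+30=0] ∩ [|A−(11, 1)|²=50]]
2. A_y = 6  [[AB ⟂ BC ⇒ -5/2x-5/2y+30=0] ∩ [|A−(11, 1)|²=50]]
   so A = (6, 6)
3. D_x = 17/2  [[BC ⟂ CD ⇒ 5/2x+5/2y-85/2=0] ∩ [|D−(27/2, 7/2)|²=50]]
4. D_y = 17/2  [[BC ⟂ CD ⇒ 5/2x+5/2y-85/2=0] ∩ [|D−(27/2, 7/2)|²=50]]
   so D = (17/2, 17/2)

A = (6, 6)
D = (17/2, 17/2)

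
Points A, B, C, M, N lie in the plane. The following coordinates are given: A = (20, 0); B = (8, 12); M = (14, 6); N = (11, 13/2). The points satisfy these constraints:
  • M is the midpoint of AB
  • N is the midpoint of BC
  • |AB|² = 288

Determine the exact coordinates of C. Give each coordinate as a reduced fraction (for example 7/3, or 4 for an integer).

1. C_x = 14  [C = 2·N−B = 2·(11, 13/2)−(8, 12)]
2. C_y = 1  [C = 2·N−B = 2·(11, 13/2)−(8, 12)]
   so C = (14, 1)

C = (14, 1)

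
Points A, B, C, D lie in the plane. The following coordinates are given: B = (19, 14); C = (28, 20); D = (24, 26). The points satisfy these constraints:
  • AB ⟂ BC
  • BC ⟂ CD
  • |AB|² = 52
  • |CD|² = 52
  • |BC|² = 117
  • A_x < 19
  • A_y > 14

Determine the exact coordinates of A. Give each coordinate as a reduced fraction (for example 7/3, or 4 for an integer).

1. A_x = 15  [[AB ⟂ BC ⇒ -9x-6y+255=0] ∩ [|A−(19, 14)|²=52]]
2. A_y = 20  [[AB ⟂ BC ⇒ -9x-6y+255=0] ∩ [|A−(19, 14)|²=52]]
   so A = (15, 20)

A = (15, 20)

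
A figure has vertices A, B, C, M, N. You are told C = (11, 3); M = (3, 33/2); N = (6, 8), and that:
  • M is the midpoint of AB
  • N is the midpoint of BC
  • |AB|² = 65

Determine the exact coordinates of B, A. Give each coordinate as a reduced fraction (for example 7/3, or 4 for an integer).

1. B_x = 1  [B = 2·N−C = 2·(6, 8)−(11, 3)]
2. B_y = 13  [B = 2·N−C = 2·(6, 8)−(11, 3)]
   so B = (1, 13)
3. A_x = 5  [A = 2·M−B = 2·(3, 33/2)−(1, 13)]
4. A_y = 20  [A = 2·M−B = 2·(3, 33/2)−(1, 13)]
   so A = (5, 20)

B = (1, 13)
A = (5, 20)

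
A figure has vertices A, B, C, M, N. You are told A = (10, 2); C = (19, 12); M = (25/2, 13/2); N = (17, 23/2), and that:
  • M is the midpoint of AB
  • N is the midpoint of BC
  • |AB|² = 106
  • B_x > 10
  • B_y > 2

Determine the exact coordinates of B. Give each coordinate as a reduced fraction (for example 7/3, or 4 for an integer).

1. B_x = 15  [B = 2·M−A = 2·(25/2, 13/2)−(10, 2)]
2. B_y = 11  [B = 2·M−A = 2·(25/2, 13/2)−(10, 2)]
   so B = (15, 11)

B = (15, 11)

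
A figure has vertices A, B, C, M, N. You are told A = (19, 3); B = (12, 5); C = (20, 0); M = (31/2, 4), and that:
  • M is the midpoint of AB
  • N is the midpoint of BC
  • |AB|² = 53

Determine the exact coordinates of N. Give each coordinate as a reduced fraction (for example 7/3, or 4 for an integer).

1. N_x = 16  [2·N = B+C = (12, 5)+(20, 0)]
2. N_y = 5/2  [2·N = B+C = (12, 5)+(20, 0)]
   so N = (16, 5/2)

N = (16, 5/2)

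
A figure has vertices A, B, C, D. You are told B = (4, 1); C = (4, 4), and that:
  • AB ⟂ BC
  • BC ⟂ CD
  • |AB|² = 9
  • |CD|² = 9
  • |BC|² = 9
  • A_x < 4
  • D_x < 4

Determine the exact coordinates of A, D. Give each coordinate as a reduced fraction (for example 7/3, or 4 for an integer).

A = (1, 1)
D = (1, 4)

1. A_x = 1  [[AB ⟂ BC ⇒ -3y+3=0] ∩ [|A−(4, 1)|²=9]]
2. A_y = 1  [[AB ⟂ BC ⇒ -3y+3=0] ∩ [|A−(4, 1)|²=9]]
   so A = (1, 1)
3. D_x = 1  [[BC ⟂ CD ⇒ 3y-12=0] ∩ [|D−(4, 4)|²=9]]
4. D_y = 4  [[BC ⟂ CD ⇒ 3y-12=0] ∩ [|D−(4, 4)|²=9]]
   so D = (1, 4)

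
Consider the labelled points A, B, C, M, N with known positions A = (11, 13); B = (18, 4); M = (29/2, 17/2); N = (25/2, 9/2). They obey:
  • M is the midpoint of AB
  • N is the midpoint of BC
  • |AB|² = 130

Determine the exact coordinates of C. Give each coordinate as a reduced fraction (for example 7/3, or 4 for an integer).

C = (7, 5)

1. C_x = 7  [C = 2·N−B = 2·(25/2, 9/2)−(18, 4)]
2. C_y = 5  [C = 2·N−B = 2·(25/2, 9/2)−(18, 4)]
   so C = (7, 5)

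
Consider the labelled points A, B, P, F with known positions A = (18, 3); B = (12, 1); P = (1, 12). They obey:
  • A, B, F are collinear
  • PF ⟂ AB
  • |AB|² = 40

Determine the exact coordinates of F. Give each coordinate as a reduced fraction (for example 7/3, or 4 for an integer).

F = (27/5, -6/5)

1. F_x = 27/5  [[A, B, F are collinear ⇒ 2x-6y-18=0] ∩ [PF ⟂ AB ⇒ -6x-2y+30=0]]
2. F_y = -6/5  [[A, B, F are collinear ⇒ 2x-6y-18=0] ∩ [PF ⟂ AB ⇒ -6x-2y+30=0]]
   so F = (27/5, -6/5)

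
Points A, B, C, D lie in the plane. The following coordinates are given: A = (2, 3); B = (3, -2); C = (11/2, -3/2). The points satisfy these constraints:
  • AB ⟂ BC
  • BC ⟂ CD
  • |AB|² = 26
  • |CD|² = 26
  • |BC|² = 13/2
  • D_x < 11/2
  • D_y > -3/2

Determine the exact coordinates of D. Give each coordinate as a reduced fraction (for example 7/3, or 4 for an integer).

1. D_x = 9/2  [[BC ⟂ CD ⇒ 5/2x+1/2y-13=0] ∩ [|D−(11/2, -3/2)|²=26]]
2. D_y = 7/2  [[BC ⟂ CD ⇒ 5/2x+1/2y-13=0] ∩ [|D−(11/2, -3/2)|²=26]]
   so D = (9/2, 7/2)

D = (9/2, 7/2)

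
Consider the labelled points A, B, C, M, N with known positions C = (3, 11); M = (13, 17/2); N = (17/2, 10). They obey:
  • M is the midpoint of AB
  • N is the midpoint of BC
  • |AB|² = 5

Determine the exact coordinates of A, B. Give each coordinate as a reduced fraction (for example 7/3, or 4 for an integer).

1. B_x = 14  [B = 2·N−C = 2·(17/2, 10)−(3, 11)]
2. B_y = 9  [B = 2·N−C = 2·(17/2, 10)−(3, 11)]
   so B = (14, 9)
3. A_x = 12  [A = 2·M−B = 2·(13, 17/2)−(14, 9)]
4. A_y = 8  [A = 2·M−B = 2·(13, 17/2)−(14, 9)]
   so A = (12, 8)

A = (12, 8)
B = (14, 9)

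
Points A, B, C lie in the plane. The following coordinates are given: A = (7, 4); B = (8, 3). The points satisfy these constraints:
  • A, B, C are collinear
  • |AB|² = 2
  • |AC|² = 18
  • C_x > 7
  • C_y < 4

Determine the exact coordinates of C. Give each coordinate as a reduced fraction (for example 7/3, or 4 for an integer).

1. C_x = 10  [[A, B, C are collinear ⇒ 1x+1y-11=0] ∩ [|C−(7, 4)|²=18]]
2. C_y = 1  [[A, B, C are collinear ⇒ 1x+1y-11=0] ∩ [|C−(7, 4)|²=18]]
   so C = (10, 1)

C = (10, 1)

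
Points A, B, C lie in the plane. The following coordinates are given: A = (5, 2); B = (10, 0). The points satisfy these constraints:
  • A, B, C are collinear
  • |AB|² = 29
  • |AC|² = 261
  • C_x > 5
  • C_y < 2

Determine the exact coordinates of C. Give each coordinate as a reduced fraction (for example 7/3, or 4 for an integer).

C = (20, -4)

1. C_x = 20  [[A, B, C are collinear ⇒ 2x+5y-20=0] ∩ [|C−(5, 2)|²=261]]
2. C_y = -4  [[A, B, C are collinear ⇒ 2x+5y-20=0] ∩ [|C−(5, 2)|²=261]]
   so C = (20, -4)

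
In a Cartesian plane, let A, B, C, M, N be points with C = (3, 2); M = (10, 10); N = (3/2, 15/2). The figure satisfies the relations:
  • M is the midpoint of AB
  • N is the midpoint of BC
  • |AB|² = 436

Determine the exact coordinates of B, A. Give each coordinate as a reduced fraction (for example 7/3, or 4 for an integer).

B = (0, 13)
A = (20, 7)

1. B_x = 0  [B = 2·N−C = 2·(3/2, 15/2)−(3, 2)]
2. B_y = 13  [B = 2·N−C = 2·(3/2, 15/2)−(3, 2)]
   so B = (0, 13)
3. A_x = 20  [A = 2·M−B = 2·(10, 10)−(0, 13)]
4. A_y = 7  [A = 2·M−B = 2·(10, 10)−(0, 13)]
   so A = (20, 7)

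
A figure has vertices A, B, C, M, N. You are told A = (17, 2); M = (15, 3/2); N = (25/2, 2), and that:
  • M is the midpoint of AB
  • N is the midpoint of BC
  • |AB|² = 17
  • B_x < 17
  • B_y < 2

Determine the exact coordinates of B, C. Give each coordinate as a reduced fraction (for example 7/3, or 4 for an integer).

B = (13, 1)
C = (12, 3)

1. B_x = 13  [B = 2·M−A = 2·(15, 3/2)−(17, 2)]
2. B_y = 1  [B = 2·M−A = 2·(15, 3/2)−(17, 2)]
   so B = (13, 1)
3. C_x = 12  [C = 2·N−B = 2·(25/2, 2)−(13, 1)]
4. C_y = 3  [C = 2·N−B = 2·(25/2, 2)−(13, 1)]
   so C = (12, 3)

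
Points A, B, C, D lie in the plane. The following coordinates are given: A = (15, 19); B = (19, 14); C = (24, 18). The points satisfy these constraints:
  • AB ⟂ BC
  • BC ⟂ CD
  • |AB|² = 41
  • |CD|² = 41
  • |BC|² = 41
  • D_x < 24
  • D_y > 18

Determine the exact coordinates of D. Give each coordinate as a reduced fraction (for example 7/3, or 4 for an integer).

1. D_x = 20  [[BC ⟂ CD ⇒ 5x+4y-192=0] ∩ [|D−(24, 18)|²=41]]
2. D_y = 23  [[BC ⟂ CD ⇒ 5x+4y-192=0] ∩ [|D−(24, 18)|²=41]]
   so D = (20, 23)

D = (20, 23)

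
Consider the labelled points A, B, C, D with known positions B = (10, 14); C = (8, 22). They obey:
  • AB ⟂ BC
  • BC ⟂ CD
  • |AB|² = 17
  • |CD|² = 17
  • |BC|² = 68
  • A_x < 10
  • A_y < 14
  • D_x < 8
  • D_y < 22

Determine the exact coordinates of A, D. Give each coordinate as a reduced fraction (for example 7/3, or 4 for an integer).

A = (6, 13)
D = (4, 21)

1. A_x = 6  [[AB ⟂ BC ⇒ 2x-8y+92=0] ∩ [|A−(10, 14)|²=17]]
2. A_y = 13  [[AB ⟂ BC ⇒ 2x-8y+92=0] ∩ [|A−(10, 14)|²=17]]
   so A = (6, 13)
3. D_x = 4  [[BC ⟂ CD ⇒ -2x+8y-160=0] ∩ [|D−(8, 22)|²=17]]
4. D_y = 21  [[BC ⟂ CD ⇒ -2x+8y-160=0] ∩ [|D−(8, 22)|²=17]]
   so D = (4, 21)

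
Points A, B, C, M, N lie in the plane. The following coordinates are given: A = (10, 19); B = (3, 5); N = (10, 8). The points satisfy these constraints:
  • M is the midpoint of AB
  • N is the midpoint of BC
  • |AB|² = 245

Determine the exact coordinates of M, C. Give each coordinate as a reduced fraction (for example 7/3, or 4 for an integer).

M = (13/2, 12)
C = (17, 11)

1. M_x = 13/2  [2·M = A+B = (10, 19)+(3, 5)]
2. M_y = 12  [2·M = A+B = (10, 19)+(3, 5)]
   so M = (13/2, 12)
3. C_x = 17  [C = 2·N−B = 2·(10, 8)−(3, 5)]
4. C_y = 11  [C = 2·N−B = 2·(10, 8)−(3, 5)]
   so C = (17, 11)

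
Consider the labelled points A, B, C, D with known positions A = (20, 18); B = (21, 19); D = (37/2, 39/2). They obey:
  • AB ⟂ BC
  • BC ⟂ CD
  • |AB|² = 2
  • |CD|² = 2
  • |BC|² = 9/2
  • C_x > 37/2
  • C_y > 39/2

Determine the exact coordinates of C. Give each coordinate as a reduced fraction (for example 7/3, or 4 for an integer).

C = (39/2, 41/2)

1. C_x = 39/2  [[AB ⟂ BC ⇒ 1x+1y-40=0] ∩ [|C−(37/2, 39/2)|²=2]]
2. C_y = 41/2  [[AB ⟂ BC ⇒ 1x+1y-40=0] ∩ [|C−(37/2, 39/2)|²=2]]
   so C = (39/2, 41/2)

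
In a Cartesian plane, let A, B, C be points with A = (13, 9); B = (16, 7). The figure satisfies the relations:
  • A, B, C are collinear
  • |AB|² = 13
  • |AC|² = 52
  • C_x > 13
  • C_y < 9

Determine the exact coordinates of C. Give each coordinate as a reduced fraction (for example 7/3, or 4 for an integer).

1. C_x = 19  [[A, B, C are collinear ⇒ 2x+3y-53=0] ∩ [|C−(13, 9)|²=52]]
2. C_y = 5  [[A, B, C are collinear ⇒ 2x+3y-53=0] ∩ [|C−(13, 9)|²=52]]
   so C = (19, 5)

C = (19, 5)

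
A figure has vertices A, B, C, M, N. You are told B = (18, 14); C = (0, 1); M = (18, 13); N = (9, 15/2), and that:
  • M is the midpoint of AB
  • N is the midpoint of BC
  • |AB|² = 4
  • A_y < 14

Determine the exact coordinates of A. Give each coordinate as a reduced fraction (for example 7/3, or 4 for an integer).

1. A_x = 18  [A = 2·M−B = 2·(18, 13)−(18, 14)]
2. A_y = 12  [A = 2·M−B = 2·(18, 13)−(18, 14)]
   so A = (18, 12)

A = (18, 12)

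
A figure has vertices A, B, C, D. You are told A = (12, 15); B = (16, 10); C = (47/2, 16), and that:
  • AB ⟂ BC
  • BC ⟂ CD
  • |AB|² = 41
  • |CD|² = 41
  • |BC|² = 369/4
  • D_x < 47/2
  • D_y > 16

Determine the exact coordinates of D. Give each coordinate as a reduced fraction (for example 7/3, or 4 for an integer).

1. D_x = 39/2  [[BC ⟂ CD ⇒ 15/2x+6y-1089/4=0] ∩ [|D−(47/2, 16)|²=41]]
2. D_y = 21  [[BC ⟂ CD ⇒ 15/2x+6y-1089/4=0] ∩ [|D−(47/2, 16)|²=41]]
   so D = (39/2, 21)

D = (39/2, 21)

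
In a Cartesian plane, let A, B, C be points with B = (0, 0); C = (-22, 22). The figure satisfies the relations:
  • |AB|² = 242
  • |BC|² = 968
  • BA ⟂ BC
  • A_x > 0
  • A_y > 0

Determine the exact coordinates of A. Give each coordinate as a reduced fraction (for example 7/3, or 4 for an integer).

A = (11, 11)

1. A_x = 11  [[BA ⟂ BC ⇒ -22x+22y=0] ∩ [|A−(0, 0)|²=242]]
2. A_y = 11  [[BA ⟂ BC ⇒ -22x+22y=0] ∩ [|A−(0, 0)|²=242]]
   so A = (11, 11)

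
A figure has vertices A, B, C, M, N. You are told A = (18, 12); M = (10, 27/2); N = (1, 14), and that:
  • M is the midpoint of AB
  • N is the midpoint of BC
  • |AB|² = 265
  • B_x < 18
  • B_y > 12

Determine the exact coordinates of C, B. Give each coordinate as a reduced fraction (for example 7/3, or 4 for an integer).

C = (0, 13)
B = (2, 15)

1. B_x = 2  [B = 2·M−A = 2·(10, 27/2)−(18, 12)]
2. B_y = 15  [B = 2·M−A = 2·(10, 27/2)−(18, 12)]
   so B = (2, 15)
3. C_x = 0  [C = 2·N−B = 2·(1, 14)−(2, 15)]
4. C_y = 13  [C = 2·N−B = 2·(1, 14)−(2, 15)]
   so C = (0, 13)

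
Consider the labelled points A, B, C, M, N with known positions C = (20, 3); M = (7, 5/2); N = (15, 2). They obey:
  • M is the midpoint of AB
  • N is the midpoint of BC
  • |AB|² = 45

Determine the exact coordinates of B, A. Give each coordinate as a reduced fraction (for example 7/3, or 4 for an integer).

B = (10, 1)
A = (4, 4)

1. B_x = 10  [B = 2·N−C = 2·(15, 2)−(20, 3)]
2. B_y = 1  [B = 2·N−C = 2·(15, 2)−(20, 3)]
   so B = (10, 1)
3. A_x = 4  [A = 2·M−B = 2·(7, 5/2)−(10, 1)]
4. A_y = 4  [A = 2·M−B = 2·(7, 5/2)−(10, 1)]
   so A = (4, 4)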